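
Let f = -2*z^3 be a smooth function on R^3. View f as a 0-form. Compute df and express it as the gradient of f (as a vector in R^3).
df = (0) dx + (0) dy + (-6*z^2) dz; grad f = (0, 0, -6*z^2)

For a 0-form f, d f = (∂f/∂x) dx + (∂f/∂y) dy + (∂f/∂z) dz. The components of the vector representation are exactly the entries of grad f in Cartesian coordinates:
  ∂f/∂x = 0
  ∂f/∂y = 0
  ∂f/∂z = -6*z^2.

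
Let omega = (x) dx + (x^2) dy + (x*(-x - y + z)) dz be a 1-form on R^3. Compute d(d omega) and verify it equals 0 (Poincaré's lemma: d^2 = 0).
d(d omega) = 0

Step 1: d omega = sum_{i<j} (∂f_j/∂x_i - ∂f_i/∂x_j) dx_i ∧ dx_j:
  coeff of dx ∧ dy: 2*x
  coeff of dx ∧ dz: -2*x - y + z
  coeff of dy ∧ dz: -x
Step 2: Apply d again to each 2-form coefficient. The only possible 3-form in R^3 is dx ∧ dy ∧ dz, with coefficient
  ∂(coeff of dy∧dz)/∂x - ∂(coeff of dx∧dz)/∂y + ∂(coeff of dx∧dy)/∂z
  = ∂/∂x (-x) - ∂/∂y (-2*x - y + z) + ∂/∂z (2*x).
Each of these terms simplifies to sums of mixed partials that cancel in pairs. The result is 0 (by equality of mixed partials for smooth functions — Schwarz / Clairaut).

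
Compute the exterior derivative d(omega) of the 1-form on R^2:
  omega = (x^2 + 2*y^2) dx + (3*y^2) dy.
d(omega) = (-4*y) dx ∧ dy

For a 1-form omega = sum_i f_i dx_i, the exterior derivative is
  d(omega) = sum_{i < j} (∂f_j/∂x_i - ∂f_i/∂x_j) dx_i ∧ dx_j.
  coefficient of dx ∧ dy: ∂f_2/∂x - ∂f_1/∂y = ∂(3*y^2)/∂x - ∂(x^2 + 2*y^2)/∂y = -4*y
Assembling: d(omega) = (-4*y) dx ∧ dy.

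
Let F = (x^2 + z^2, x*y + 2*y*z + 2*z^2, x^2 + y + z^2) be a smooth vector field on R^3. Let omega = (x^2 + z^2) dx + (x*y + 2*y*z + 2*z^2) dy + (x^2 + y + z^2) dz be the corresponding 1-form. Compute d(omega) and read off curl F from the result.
d(omega) = (-2*y - 4*z + 1) dy ∧ dz + (-2*x + 2*z) dz ∧ dx + (y) dx ∧ dy; curl F = (-2*y - 4*z + 1, -2*x + 2*z, y)

d omega = sum_{i<j} (∂f_j/∂x_i - ∂f_i/∂x_j) dx_i ∧ dx_j. Under the identification (dy ∧ dz, dz ∧ dx, dx ∧ dy) ↔ (e_x, e_y, e_z), the coefficients are exactly the components of curl F. Compute:
  ∂R/∂y - ∂Q/∂z = (1) - (2*y + 4*z) = -2*y - 4*z + 1
  ∂P/∂z - ∂R/∂x = (2*z) - (2*x) = -2*x + 2*z
  ∂Q/∂x - ∂P/∂y = (y) - (0) = y.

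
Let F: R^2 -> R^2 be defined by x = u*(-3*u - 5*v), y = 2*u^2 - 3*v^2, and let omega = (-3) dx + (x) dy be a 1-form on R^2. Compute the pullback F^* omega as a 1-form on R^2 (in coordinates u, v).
F^* omega = (-12*u^3 - 20*u^2*v + 18*u + 15*v) du + (3*u*(6*u*v + 10*v^2 + 5)) dv

Using F^*(f dg) = (f ∘ F) d(g ∘ F), substitute each coordinate x_i by F_i(u, v) in f_i, and replace dx_i by d F_i = (∂F_i/∂u) du + (∂F_i/∂v) dv.
  For the x component: f_1(F) = -3; d F_1 = (-6*u - 5*v) du + (-5*u) dv
  For the y component: f_2(F) = u*(-3*u - 5*v); d F_2 = (4*u) du + (-6*v) dv
Combining and collecting du, dv coefficients:
  coeff of du: -12*u^3 - 20*u^2*v + 18*u + 15*v
  coeff of dv: 3*u*(6*u*v + 10*v^2 + 5)
F^* omega = (-12*u^3 - 20*u^2*v + 18*u + 15*v) du + (3*u*(6*u*v + 10*v^2 + 5)) dv.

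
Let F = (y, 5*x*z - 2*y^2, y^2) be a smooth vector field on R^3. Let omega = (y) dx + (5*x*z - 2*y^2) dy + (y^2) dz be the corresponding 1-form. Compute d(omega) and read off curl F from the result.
d(omega) = (-5*x + 2*y) dy ∧ dz + (0) dz ∧ dx + (5*z - 1) dx ∧ dy; curl F = (-5*x + 2*y, 0, 5*z - 1)

d omega = sum_{i<j} (∂f_j/∂x_i - ∂f_i/∂x_j) dx_i ∧ dx_j. Under the identification (dy ∧ dz, dz ∧ dx, dx ∧ dy) ↔ (e_x, e_y, e_z), the coefficients are exactly the components of curl F. Compute:
  ∂R/∂y - ∂Q/∂z = (2*y) - (5*x) = -5*x + 2*y
  ∂P/∂z - ∂R/∂x = (0) - (0) = 0
  ∂Q/∂x - ∂P/∂y = (5*z) - (1) = 5*z - 1.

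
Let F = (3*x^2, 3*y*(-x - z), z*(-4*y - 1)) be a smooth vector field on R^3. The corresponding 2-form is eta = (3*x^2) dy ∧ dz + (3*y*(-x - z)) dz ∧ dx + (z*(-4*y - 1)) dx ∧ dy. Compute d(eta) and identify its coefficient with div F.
d(eta) = (3*x - 4*y - 3*z - 1) dx ∧ dy ∧ dz; div F = 3*x - 4*y - 3*z - 1

For a 2-form in R^3 of the form above, applying d gives a 3-form with coefficient ∂P/∂x + ∂Q/∂y + ∂R/∂z:
  ∂P/∂x = 6*x
  ∂Q/∂y = -3*x - 3*z
  ∂R/∂z = -4*y - 1
Sum = 3*x - 4*y - 3*z - 1, which is exactly div F.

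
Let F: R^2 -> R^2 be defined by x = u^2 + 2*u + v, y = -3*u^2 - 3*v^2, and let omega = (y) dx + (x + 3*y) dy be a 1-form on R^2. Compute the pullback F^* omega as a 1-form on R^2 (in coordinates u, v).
F^* omega = (42*u^3 - 18*u^2 + 48*u*v^2 - 6*u*v - 6*v^2) du + (48*u^2*v - 3*u^2 - 12*u*v + 54*v^3 - 9*v^2) dv

Using F^*(f dg) = (f ∘ F) d(g ∘ F), substitute each coordinate x_i by F_i(u, v) in f_i, and replace dx_i by d F_i = (∂F_i/∂u) du + (∂F_i/∂v) dv.
  For the x component: f_1(F) = -3*u^2 - 3*v^2; d F_1 = (2*u + 2) du + (1) dv
  For the y component: f_2(F) = -8*u^2 + 2*u - 9*v^2 + v; d F_2 = (-6*u) du + (-6*v) dv
Combining and collecting du, dv coefficients:
  coeff of du: 42*u^3 - 18*u^2 + 48*u*v^2 - 6*u*v - 6*v^2
  coeff of dv: 48*u^2*v - 3*u^2 - 12*u*v + 54*v^3 - 9*v^2
F^* omega = (42*u^3 - 18*u^2 + 48*u*v^2 - 6*u*v - 6*v^2) du + (48*u^2*v - 3*u^2 - 12*u*v + 54*v^3 - 9*v^2) dv.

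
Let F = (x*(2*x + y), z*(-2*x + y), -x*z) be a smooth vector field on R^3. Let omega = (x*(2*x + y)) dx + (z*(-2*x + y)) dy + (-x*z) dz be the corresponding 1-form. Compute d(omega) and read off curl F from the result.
d(omega) = (2*x - y) dy ∧ dz + (z) dz ∧ dx + (-x - 2*z) dx ∧ dy; curl F = (2*x - y, z, -x - 2*z)

d omega = sum_{i<j} (∂f_j/∂x_i - ∂f_i/∂x_j) dx_i ∧ dx_j. Under the identification (dy ∧ dz, dz ∧ dx, dx ∧ dy) ↔ (e_x, e_y, e_z), the coefficients are exactly the components of curl F. Compute:
  ∂R/∂y - ∂Q/∂z = (0) - (-2*x + y) = 2*x - y
  ∂P/∂z - ∂R/∂x = (0) - (-z) = z
  ∂Q/∂x - ∂P/∂y = (-2*z) - (x) = -x - 2*z.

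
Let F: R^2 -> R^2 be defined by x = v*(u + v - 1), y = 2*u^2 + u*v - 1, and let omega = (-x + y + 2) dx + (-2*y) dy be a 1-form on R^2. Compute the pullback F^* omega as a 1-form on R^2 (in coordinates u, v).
F^* omega = (-16*u^3 - 10*u^2*v - 2*u*v^2 + 8*u - v^3 + v^2 + 3*v) du + (-2*u^3 + 2*u^2*v - 2*u^2 - u*v^2 + u*v + 3*u - 2*v^3 + 3*v^2 + v - 1) dv

Using F^*(f dg) = (f ∘ F) d(g ∘ F), substitute each coordinate x_i by F_i(u, v) in f_i, and replace dx_i by d F_i = (∂F_i/∂u) du + (∂F_i/∂v) dv.
  For the x component: f_1(F) = 2*u^2 - v^2 + v + 1; d F_1 = (v) du + (u + 2*v - 1) dv
  For the y component: f_2(F) = -4*u^2 - 2*u*v + 2; d F_2 = (4*u + v) du + (u) dv
Combining and collecting du, dv coefficients:
  coeff of du: -16*u^3 - 10*u^2*v - 2*u*v^2 + 8*u - v^3 + v^2 + 3*v
  coeff of dv: -2*u^3 + 2*u^2*v - 2*u^2 - u*v^2 + u*v + 3*u - 2*v^3 + 3*v^2 + v - 1
F^* omega = (-16*u^3 - 10*u^2*v - 2*u*v^2 + 8*u - v^3 + v^2 + 3*v) du + (-2*u^3 + 2*u^2*v - 2*u^2 - u*v^2 + u*v + 3*u - 2*v^3 + 3*v^2 + v - 1) dv.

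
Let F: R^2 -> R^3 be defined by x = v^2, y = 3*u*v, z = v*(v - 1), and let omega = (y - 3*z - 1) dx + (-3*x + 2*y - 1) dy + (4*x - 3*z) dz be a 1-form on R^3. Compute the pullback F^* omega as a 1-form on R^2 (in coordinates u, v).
F^* omega = (3*v*(6*u*v - 3*v^2 - 1)) du + (18*u^2*v - 3*u*v^2 - 3*u - 4*v^3 + 11*v^2 - 5*v) dv

Using F^*(f dg) = (f ∘ F) d(g ∘ F), substitute each coordinate x_i by F_i(u, v) in f_i, and replace dx_i by d F_i = (∂F_i/∂u) du + (∂F_i/∂v) dv.
  For the x component: f_1(F) = 3*u*v - 3*v^2 + 3*v - 1; d F_1 = (0) du + (2*v) dv
  For the y component: f_2(F) = 6*u*v - 3*v^2 - 1; d F_2 = (3*v) du + (3*u) dv
  For the z component: f_3(F) = v*(v + 3); d F_3 = (0) du + (2*v - 1) dv
Combining and collecting du, dv coefficients:
  coeff of du: 3*v*(6*u*v - 3*v^2 - 1)
  coeff of dv: 18*u^2*v - 3*u*v^2 - 3*u - 4*v^3 + 11*v^2 - 5*v
F^* omega = (3*v*(6*u*v - 3*v^2 - 1)) du + (18*u^2*v - 3*u*v^2 - 3*u - 4*v^3 + 11*v^2 - 5*v) dv.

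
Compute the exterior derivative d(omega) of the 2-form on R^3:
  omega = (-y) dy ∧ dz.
d(omega) = 0

For a 2-form omega = sum_{i<j} g_{ij} dx_i ∧ dx_j, the exterior derivative is
  d(omega) = sum_{i<j} d(g_{ij}) ∧ dx_i ∧ dx_j = sum_{i<j, k} (∂g_{ij}/∂x_k) dx_k ∧ dx_i ∧ dx_j.
Expand each term, using dx_k ∧ dx_i ∧ dx_j = sgn(permutation) dx_{(a)} ∧ dx_{(b)} ∧ dx_{(c)} with (a < b < c) sorted:

Collecting like 3-forms: d(omega) = 0.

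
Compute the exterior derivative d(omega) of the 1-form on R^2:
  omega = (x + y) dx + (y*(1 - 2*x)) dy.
d(omega) = (-2*y - 1) dx ∧ dy

For a 1-form omega = sum_i f_i dx_i, the exterior derivative is
  d(omega) = sum_{i < j} (∂f_j/∂x_i - ∂f_i/∂x_j) dx_i ∧ dx_j.
  coefficient of dx ∧ dy: ∂f_2/∂x - ∂f_1/∂y = ∂(y*(1 - 2*x))/∂x - ∂(x + y)/∂y = -2*y - 1
Assembling: d(omega) = (-2*y - 1) dx ∧ dy.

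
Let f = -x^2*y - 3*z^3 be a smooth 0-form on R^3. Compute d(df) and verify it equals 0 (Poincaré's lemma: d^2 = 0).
d(df) = 0

Step 1: df = sum_i (∂f/∂x_i) dx_i = (-2*x*y) dx + (-x^2) dy + (-9*z^2) dz.
Step 2: Apply d again. Using the 1-form formula, the coefficient of dx ∧ dy in d(df) is ∂^2 f/∂x ∂y - ∂^2 f/∂y ∂x = (-2*x) - (-2*x) = 0 (equality of mixed partials for smooth f).
Similarly for dx ∧ dz and dy ∧ dz — all coefficients vanish. So d(df) = 0.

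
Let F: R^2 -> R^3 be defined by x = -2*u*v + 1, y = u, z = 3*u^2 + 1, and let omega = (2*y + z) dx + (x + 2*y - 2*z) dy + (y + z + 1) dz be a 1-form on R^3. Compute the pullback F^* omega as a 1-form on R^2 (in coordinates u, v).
F^* omega = (18*u^3 - 6*u^2*v - 6*u*v + 14*u - 2*v - 1) du + (2*u*(-3*u^2 - 2*u - 1)) dv

Using F^*(f dg) = (f ∘ F) d(g ∘ F), substitute each coordinate x_i by F_i(u, v) in f_i, and replace dx_i by d F_i = (∂F_i/∂u) du + (∂F_i/∂v) dv.
  For the x component: f_1(F) = 3*u^2 + 2*u + 1; d F_1 = (-2*v) du + (-2*u) dv
  For the y component: f_2(F) = -6*u^2 - 2*u*v + 2*u - 1; d F_2 = (1) du + (0) dv
  For the z component: f_3(F) = 3*u^2 + u + 2; d F_3 = (6*u) du + (0) dv
Combining and collecting du, dv coefficients:
  coeff of du: 18*u^3 - 6*u^2*v - 6*u*v + 14*u - 2*v - 1
  coeff of dv: 2*u*(-3*u^2 - 2*u - 1)
F^* omega = (18*u^3 - 6*u^2*v - 6*u*v + 14*u - 2*v - 1) du + (2*u*(-3*u^2 - 2*u - 1)) dv.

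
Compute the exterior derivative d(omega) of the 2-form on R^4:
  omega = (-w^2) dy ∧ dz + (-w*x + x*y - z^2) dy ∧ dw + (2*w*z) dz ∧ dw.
d(omega) = (-2*w + 2*z) dy ∧ dz ∧ dw + (-w + y) dx ∧ dy ∧ dw

For a 2-form omega = sum_{i<j} g_{ij} dx_i ∧ dx_j, the exterior derivative is
  d(omega) = sum_{i<j} d(g_{ij}) ∧ dx_i ∧ dx_j = sum_{i<j, k} (∂g_{ij}/∂x_k) dx_k ∧ dx_i ∧ dx_j.
Expand each term, using dx_k ∧ dx_i ∧ dx_j = sgn(permutation) dx_{(a)} ∧ dx_{(b)} ∧ dx_{(c)} with (a < b < c) sorted:
  d(-w^2) includes (∂/∂w)(-w^2) dw = (-2*w) dw, which multiplied by dy ∧ dz gives (-2*w) dy ∧ dz ∧ dw
  d(-w*x + x*y - z^2) includes (∂/∂x)(-w*x + x*y - z^2) dx = (-w + y) dx, which multiplied by dy ∧ dw gives (-w + y) dx ∧ dy ∧ dw
  d(-w*x + x*y - z^2) includes (∂/∂z)(-w*x + x*y - z^2) dz = (-2*z) dz, which multiplied by dy ∧ dw gives (2*z) dy ∧ dz ∧ dw
Collecting like 3-forms: d(omega) = (-2*w + 2*z) dy ∧ dz ∧ dw + (-w + y) dx ∧ dy ∧ dw.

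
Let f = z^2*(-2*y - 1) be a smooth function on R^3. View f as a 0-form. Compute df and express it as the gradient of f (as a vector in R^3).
df = (0) dx + (-2*z^2) dy + (2*z*(-2*y - 1)) dz; grad f = (0, -2*z^2, 2*z*(-2*y - 1))

For a 0-form f, d f = (∂f/∂x) dx + (∂f/∂y) dy + (∂f/∂z) dz. The components of the vector representation are exactly the entries of grad f in Cartesian coordinates:
  ∂f/∂x = 0
  ∂f/∂y = -2*z^2
  ∂f/∂z = 2*z*(-2*y - 1).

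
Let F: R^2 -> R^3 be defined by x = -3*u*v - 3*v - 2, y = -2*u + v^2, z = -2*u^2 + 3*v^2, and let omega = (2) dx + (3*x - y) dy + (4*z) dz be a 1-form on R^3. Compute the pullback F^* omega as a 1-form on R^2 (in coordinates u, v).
F^* omega = (32*u^3 - 48*u*v^2 + 18*u*v - 4*u + 2*v^2 + 12*v + 12) du + (-48*u^2*v - 18*u*v^2 + 4*u*v - 6*u + 70*v^3 - 18*v^2 - 12*v - 6) dv

Using F^*(f dg) = (f ∘ F) d(g ∘ F), substitute each coordinate x_i by F_i(u, v) in f_i, and replace dx_i by d F_i = (∂F_i/∂u) du + (∂F_i/∂v) dv.
  For the x component: f_1(F) = 2; d F_1 = (-3*v) du + (-3*u - 3) dv
  For the y component: f_2(F) = -9*u*v + 2*u - v^2 - 9*v - 6; d F_2 = (-2) du + (2*v) dv
  For the z component: f_3(F) = -8*u^2 + 12*v^2; d F_3 = (-4*u) du + (6*v) dv
Combining and collecting du, dv coefficients:
  coeff of du: 32*u^3 - 48*u*v^2 + 18*u*v - 4*u + 2*v^2 + 12*v + 12
  coeff of dv: -48*u^2*v - 18*u*v^2 + 4*u*v - 6*u + 70*v^3 - 18*v^2 - 12*v - 6
F^* omega = (32*u^3 - 48*u*v^2 + 18*u*v - 4*u + 2*v^2 + 12*v + 12) du + (-48*u^2*v - 18*u*v^2 + 4*u*v - 6*u + 70*v^3 - 18*v^2 - 12*v - 6) dv.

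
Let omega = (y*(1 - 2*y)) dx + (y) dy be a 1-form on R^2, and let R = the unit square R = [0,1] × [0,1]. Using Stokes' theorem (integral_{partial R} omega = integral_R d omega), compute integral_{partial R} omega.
integral_(partial R) omega = 1

Stokes: integral_partial_R omega = integral_R d omega with d omega = (∂Q/∂x - ∂P/∂y) dx ∧ dy.
  ∂Q/∂x = 0
  ∂P/∂y = 1 - 4*y
  integrand = ∂Q/∂x - ∂P/∂y = 4*y - 1.
Integrating over R: integral_0^1 integral_0^1 (4*y - 1) dx dy = 1.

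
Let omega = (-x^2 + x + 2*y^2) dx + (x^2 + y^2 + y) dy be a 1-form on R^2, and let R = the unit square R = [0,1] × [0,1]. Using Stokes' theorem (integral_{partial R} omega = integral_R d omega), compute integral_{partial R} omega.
integral_(partial R) omega = -1

Stokes: integral_partial_R omega = integral_R d omega with d omega = (∂Q/∂x - ∂P/∂y) dx ∧ dy.
  ∂Q/∂x = 2*x
  ∂P/∂y = 4*y
  integrand = ∂Q/∂x - ∂P/∂y = 2*x - 4*y.
Integrating over R: integral_0^1 integral_0^1 (2*x - 4*y) dx dy = -1.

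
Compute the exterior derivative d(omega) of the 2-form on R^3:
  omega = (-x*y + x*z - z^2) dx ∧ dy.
d(omega) = (x - 2*z) dx ∧ dy ∧ dz

For a 2-form omega = sum_{i<j} g_{ij} dx_i ∧ dx_j, the exterior derivative is
  d(omega) = sum_{i<j} d(g_{ij}) ∧ dx_i ∧ dx_j = sum_{i<j, k} (∂g_{ij}/∂x_k) dx_k ∧ dx_i ∧ dx_j.
Expand each term, using dx_k ∧ dx_i ∧ dx_j = sgn(permutation) dx_{(a)} ∧ dx_{(b)} ∧ dx_{(c)} with (a < b < c) sorted:
  d(-x*y + x*z - z^2) includes (∂/∂z)(-x*y + x*z - z^2) dz = (x - 2*z) dz, which multiplied by dx ∧ dy gives (x - 2*z) dx ∧ dy ∧ dz
Collecting like 3-forms: d(omega) = (x - 2*z) dx ∧ dy ∧ dz.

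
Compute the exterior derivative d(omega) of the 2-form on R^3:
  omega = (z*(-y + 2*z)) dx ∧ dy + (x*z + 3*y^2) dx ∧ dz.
d(omega) = (-7*y + 4*z) dx ∧ dy ∧ dz

For a 2-form omega = sum_{i<j} g_{ij} dx_i ∧ dx_j, the exterior derivative is
  d(omega) = sum_{i<j} d(g_{ij}) ∧ dx_i ∧ dx_j = sum_{i<j, k} (∂g_{ij}/∂x_k) dx_k ∧ dx_i ∧ dx_j.
Expand each term, using dx_k ∧ dx_i ∧ dx_j = sgn(permutation) dx_{(a)} ∧ dx_{(b)} ∧ dx_{(c)} with (a < b < c) sorted:
  d(z*(-y + 2*z)) includes (∂/∂z)(z*(-y + 2*z)) dz = (-y + 4*z) dz, which multiplied by dx ∧ dy gives (-y + 4*z) dx ∧ dy ∧ dz
  d(x*z + 3*y^2) includes (∂/∂y)(x*z + 3*y^2) dy = (6*y) dy, which multiplied by dx ∧ dz gives (-6*y) dx ∧ dy ∧ dz
Collecting like 3-forms: d(omega) = (-7*y + 4*z) dx ∧ dy ∧ dz.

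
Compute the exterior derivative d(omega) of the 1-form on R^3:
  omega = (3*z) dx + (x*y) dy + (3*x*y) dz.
d(omega) = (y) dx ∧ dy + (3*y - 3) dx ∧ dz + (3*x) dy ∧ dz

For a 1-form omega = sum_i f_i dx_i, the exterior derivative is
  d(omega) = sum_{i < j} (∂f_j/∂x_i - ∂f_i/∂x_j) dx_i ∧ dx_j.
  coefficient of dx ∧ dy: ∂f_2/∂x - ∂f_1/∂y = ∂(x*y)/∂x - ∂(3*z)/∂y = y
  coefficient of dx ∧ dz: ∂f_3/∂x - ∂f_1/∂z = ∂(3*x*y)/∂x - ∂(3*z)/∂z = 3*y - 3
  coefficient of dy ∧ dz: ∂f_3/∂y - ∂f_2/∂z = ∂(3*x*y)/∂y - ∂(x*y)/∂z = 3*x
Assembling: d(omega) = (y) dx ∧ dy + (3*y - 3) dx ∧ dz + (3*x) dy ∧ dz.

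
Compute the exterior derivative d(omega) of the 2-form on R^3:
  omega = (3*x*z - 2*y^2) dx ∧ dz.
d(omega) = (4*y) dx ∧ dy ∧ dz

For a 2-form omega = sum_{i<j} g_{ij} dx_i ∧ dx_j, the exterior derivative is
  d(omega) = sum_{i<j} d(g_{ij}) ∧ dx_i ∧ dx_j = sum_{i<j, k} (∂g_{ij}/∂x_k) dx_k ∧ dx_i ∧ dx_j.
Expand each term, using dx_k ∧ dx_i ∧ dx_j = sgn(permutation) dx_{(a)} ∧ dx_{(b)} ∧ dx_{(c)} with (a < b < c) sorted:
  d(3*x*z - 2*y^2) includes (∂/∂y)(3*x*z - 2*y^2) dy = (-4*y) dy, which multiplied by dx ∧ dz gives (4*y) dx ∧ dy ∧ dz
Collecting like 3-forms: d(omega) = (4*y) dx ∧ dy ∧ dz.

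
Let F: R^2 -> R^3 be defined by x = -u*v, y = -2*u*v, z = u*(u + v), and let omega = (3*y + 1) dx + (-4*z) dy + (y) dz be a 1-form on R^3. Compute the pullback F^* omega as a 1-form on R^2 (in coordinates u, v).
F^* omega = (v*(4*u^2 + 12*u*v - 1)) du + (u*(8*u^2 + 12*u*v - 1)) dv

Using F^*(f dg) = (f ∘ F) d(g ∘ F), substitute each coordinate x_i by F_i(u, v) in f_i, and replace dx_i by d F_i = (∂F_i/∂u) du + (∂F_i/∂v) dv.
  For the x component: f_1(F) = -6*u*v + 1; d F_1 = (-v) du + (-u) dv
  For the y component: f_2(F) = 4*u*(-u - v); d F_2 = (-2*v) du + (-2*u) dv
  For the z component: f_3(F) = -2*u*v; d F_3 = (2*u + v) du + (u) dv
Combining and collecting du, dv coefficients:
  coeff of du: v*(4*u^2 + 12*u*v - 1)
  coeff of dv: u*(8*u^2 + 12*u*v - 1)
F^* omega = (v*(4*u^2 + 12*u*v - 1)) du + (u*(8*u^2 + 12*u*v - 1)) dv.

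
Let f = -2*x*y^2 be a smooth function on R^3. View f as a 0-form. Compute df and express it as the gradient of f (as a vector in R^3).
df = (-2*y^2) dx + (-4*x*y) dy + (0) dz; grad f = (-2*y^2, -4*x*y, 0)

For a 0-form f, d f = (∂f/∂x) dx + (∂f/∂y) dy + (∂f/∂z) dz. The components of the vector representation are exactly the entries of grad f in Cartesian coordinates:
  ∂f/∂x = -2*y^2
  ∂f/∂y = -4*x*y
  ∂f/∂z = 0.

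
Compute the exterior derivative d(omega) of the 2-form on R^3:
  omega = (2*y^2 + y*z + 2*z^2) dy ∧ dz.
d(omega) = 0

For a 2-form omega = sum_{i<j} g_{ij} dx_i ∧ dx_j, the exterior derivative is
  d(omega) = sum_{i<j} d(g_{ij}) ∧ dx_i ∧ dx_j = sum_{i<j, k} (∂g_{ij}/∂x_k) dx_k ∧ dx_i ∧ dx_j.
Expand each term, using dx_k ∧ dx_i ∧ dx_j = sgn(permutation) dx_{(a)} ∧ dx_{(b)} ∧ dx_{(c)} with (a < b < c) sorted:

Collecting like 3-forms: d(omega) = 0.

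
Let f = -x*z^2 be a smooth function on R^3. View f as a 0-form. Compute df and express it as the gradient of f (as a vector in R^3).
df = (-z^2) dx + (0) dy + (-2*x*z) dz; grad f = (-z^2, 0, -2*x*z)

For a 0-form f, d f = (∂f/∂x) dx + (∂f/∂y) dy + (∂f/∂z) dz. The components of the vector representation are exactly the entries of grad f in Cartesian coordinates:
  ∂f/∂x = -z^2
  ∂f/∂y = 0
  ∂f/∂z = -2*x*z.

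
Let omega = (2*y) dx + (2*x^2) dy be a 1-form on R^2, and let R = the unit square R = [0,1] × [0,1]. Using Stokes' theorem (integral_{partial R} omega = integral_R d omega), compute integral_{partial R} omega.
integral_(partial R) omega = 0

Stokes: integral_partial_R omega = integral_R d omega with d omega = (∂Q/∂x - ∂P/∂y) dx ∧ dy.
  ∂Q/∂x = 4*x
  ∂P/∂y = 2
  integrand = ∂Q/∂x - ∂P/∂y = 4*x - 2.
Integrating over R: integral_0^1 integral_0^1 (4*x - 2) dx dy = 0.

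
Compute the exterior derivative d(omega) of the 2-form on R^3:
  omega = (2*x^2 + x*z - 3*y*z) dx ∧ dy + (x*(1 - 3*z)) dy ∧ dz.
d(omega) = (x - 3*y - 3*z + 1) dx ∧ dy ∧ dz

For a 2-form omega = sum_{i<j} g_{ij} dx_i ∧ dx_j, the exterior derivative is
  d(omega) = sum_{i<j} d(g_{ij}) ∧ dx_i ∧ dx_j = sum_{i<j, k} (∂g_{ij}/∂x_k) dx_k ∧ dx_i ∧ dx_j.
Expand each term, using dx_k ∧ dx_i ∧ dx_j = sgn(permutation) dx_{(a)} ∧ dx_{(b)} ∧ dx_{(c)} with (a < b < c) sorted:
  d(2*x^2 + x*z - 3*y*z) includes (∂/∂z)(2*x^2 + x*z - 3*y*z) dz = (x - 3*y) dz, which multiplied by dx ∧ dy gives (x - 3*y) dx ∧ dy ∧ dz
  d(x*(1 - 3*z)) includes (∂/∂x)(x*(1 - 3*z)) dx = (1 - 3*z) dx, which multiplied by dy ∧ dz gives (1 - 3*z) dx ∧ dy ∧ dz
Collecting like 3-forms: d(omega) = (x - 3*y - 3*z + 1) dx ∧ dy ∧ dz.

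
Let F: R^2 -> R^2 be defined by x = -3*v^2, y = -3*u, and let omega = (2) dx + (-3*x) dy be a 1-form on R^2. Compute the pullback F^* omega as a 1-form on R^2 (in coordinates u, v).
F^* omega = (-27*v^2) du + (-12*v) dv

Using F^*(f dg) = (f ∘ F) d(g ∘ F), substitute each coordinate x_i by F_i(u, v) in f_i, and replace dx_i by d F_i = (∂F_i/∂u) du + (∂F_i/∂v) dv.
  For the x component: f_1(F) = 2; d F_1 = (0) du + (-6*v) dv
  For the y component: f_2(F) = 9*v^2; d F_2 = (-3) du + (0) dv
Combining and collecting du, dv coefficients:
  coeff of du: -27*v^2
  coeff of dv: -12*v
F^* omega = (-27*v^2) du + (-12*v) dv.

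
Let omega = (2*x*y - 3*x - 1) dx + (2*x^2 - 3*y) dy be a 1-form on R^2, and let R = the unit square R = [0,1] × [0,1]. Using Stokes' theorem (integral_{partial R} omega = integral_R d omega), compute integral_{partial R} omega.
integral_(partial R) omega = 1

Stokes: integral_partial_R omega = integral_R d omega with d omega = (∂Q/∂x - ∂P/∂y) dx ∧ dy.
  ∂Q/∂x = 4*x
  ∂P/∂y = 2*x
  integrand = ∂Q/∂x - ∂P/∂y = 2*x.
Integrating over R: integral_0^1 integral_0^1 (2*x) dx dy = 1.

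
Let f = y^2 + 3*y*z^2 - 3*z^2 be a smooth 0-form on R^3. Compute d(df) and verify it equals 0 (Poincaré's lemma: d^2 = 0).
d(df) = 0

Step 1: df = sum_i (∂f/∂x_i) dx_i = (0) dx + (2*y + 3*z^2) dy + (6*z*(y - 1)) dz.
Step 2: Apply d again. Using the 1-form formula, the coefficient of dx ∧ dy in d(df) is ∂^2 f/∂x ∂y - ∂^2 f/∂y ∂x = (0) - (0) = 0 (equality of mixed partials for smooth f).
Similarly for dx ∧ dz and dy ∧ dz — all coefficients vanish. So d(df) = 0.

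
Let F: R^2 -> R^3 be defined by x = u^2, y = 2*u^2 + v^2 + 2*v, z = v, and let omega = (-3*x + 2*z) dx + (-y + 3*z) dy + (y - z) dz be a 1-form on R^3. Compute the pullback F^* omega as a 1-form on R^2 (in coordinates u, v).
F^* omega = (2*u*(-7*u^2 - 2*v^2 + 4*v)) du + (-4*u^2*v - 2*u^2 - 2*v^3 + v^2 + 3*v) dv

Using F^*(f dg) = (f ∘ F) d(g ∘ F), substitute each coordinate x_i by F_i(u, v) in f_i, and replace dx_i by d F_i = (∂F_i/∂u) du + (∂F_i/∂v) dv.
  For the x component: f_1(F) = -3*u^2 + 2*v; d F_1 = (2*u) du + (0) dv
  For the y component: f_2(F) = -2*u^2 - v^2 + v; d F_2 = (4*u) du + (2*v + 2) dv
  For the z component: f_3(F) = 2*u^2 + v^2 + v; d F_3 = (0) du + (1) dv
Combining and collecting du, dv coefficients:
  coeff of du: 2*u*(-7*u^2 - 2*v^2 + 4*v)
  coeff of dv: -4*u^2*v - 2*u^2 - 2*v^3 + v^2 + 3*v
F^* omega = (2*u*(-7*u^2 - 2*v^2 + 4*v)) du + (-4*u^2*v - 2*u^2 - 2*v^3 + v^2 + 3*v) dv.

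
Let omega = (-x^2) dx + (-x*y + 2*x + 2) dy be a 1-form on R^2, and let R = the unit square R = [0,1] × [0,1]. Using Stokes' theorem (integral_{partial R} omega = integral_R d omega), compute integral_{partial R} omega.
integral_(partial R) omega = 3/2

Stokes: integral_partial_R omega = integral_R d omega with d omega = (∂Q/∂x - ∂P/∂y) dx ∧ dy.
  ∂Q/∂x = 2 - y
  ∂P/∂y = 0
  integrand = ∂Q/∂x - ∂P/∂y = 2 - y.
Integrating over R: integral_0^1 integral_0^1 (2 - y) dx dy = 3/2.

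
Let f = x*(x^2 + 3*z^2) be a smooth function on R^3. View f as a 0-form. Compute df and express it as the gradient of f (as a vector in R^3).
df = (3*x^2 + 3*z^2) dx + (0) dy + (6*x*z) dz; grad f = (3*x^2 + 3*z^2, 0, 6*x*z)

For a 0-form f, d f = (∂f/∂x) dx + (∂f/∂y) dy + (∂f/∂z) dz. The components of the vector representation are exactly the entries of grad f in Cartesian coordinates:
  ∂f/∂x = 3*x^2 + 3*z^2
  ∂f/∂y = 0
  ∂f/∂z = 6*x*z.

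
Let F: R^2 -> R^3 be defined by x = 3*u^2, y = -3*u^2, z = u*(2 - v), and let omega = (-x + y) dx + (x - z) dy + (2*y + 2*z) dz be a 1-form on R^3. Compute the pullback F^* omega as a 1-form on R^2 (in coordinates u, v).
F^* omega = (2*u*(-27*u^2 + v^2 - 4*v + 4)) du + (2*u^2*(3*u + v - 2)) dv

Using F^*(f dg) = (f ∘ F) d(g ∘ F), substitute each coordinate x_i by F_i(u, v) in f_i, and replace dx_i by d F_i = (∂F_i/∂u) du + (∂F_i/∂v) dv.
  For the x component: f_1(F) = -6*u^2; d F_1 = (6*u) du + (0) dv
  For the y component: f_2(F) = u*(3*u + v - 2); d F_2 = (-6*u) du + (0) dv
  For the z component: f_3(F) = 2*u*(-3*u - v + 2); d F_3 = (2 - v) du + (-u) dv
Combining and collecting du, dv coefficients:
  coeff of du: 2*u*(-27*u^2 + v^2 - 4*v + 4)
  coeff of dv: 2*u^2*(3*u + v - 2)
F^* omega = (2*u*(-27*u^2 + v^2 - 4*v + 4)) du + (2*u^2*(3*u + v - 2)) dv.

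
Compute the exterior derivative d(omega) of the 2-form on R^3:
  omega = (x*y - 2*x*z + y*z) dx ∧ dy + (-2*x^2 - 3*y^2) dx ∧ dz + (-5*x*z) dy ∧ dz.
d(omega) = (-2*x + 7*y - 5*z) dx ∧ dy ∧ dz

For a 2-form omega = sum_{i<j} g_{ij} dx_i ∧ dx_j, the exterior derivative is
  d(omega) = sum_{i<j} d(g_{ij}) ∧ dx_i ∧ dx_j = sum_{i<j, k} (∂g_{ij}/∂x_k) dx_k ∧ dx_i ∧ dx_j.
Expand each term, using dx_k ∧ dx_i ∧ dx_j = sgn(permutation) dx_{(a)} ∧ dx_{(b)} ∧ dx_{(c)} with (a < b < c) sorted:
  d(x*y - 2*x*z + y*z) includes (∂/∂z)(x*y - 2*x*z + y*z) dz = (-2*x + y) dz, which multiplied by dx ∧ dy gives (-2*x + y) dx ∧ dy ∧ dz
  d(-2*x^2 - 3*y^2) includes (∂/∂y)(-2*x^2 - 3*y^2) dy = (-6*y) dy, which multiplied by dx ∧ dz gives (6*y) dx ∧ dy ∧ dz
  d(-5*x*z) includes (∂/∂x)(-5*x*z) dx = (-5*z) dx, which multiplied by dy ∧ dz gives (-5*z) dx ∧ dy ∧ dz
Collecting like 3-forms: d(omega) = (-2*x + 7*y - 5*z) dx ∧ dy ∧ dz.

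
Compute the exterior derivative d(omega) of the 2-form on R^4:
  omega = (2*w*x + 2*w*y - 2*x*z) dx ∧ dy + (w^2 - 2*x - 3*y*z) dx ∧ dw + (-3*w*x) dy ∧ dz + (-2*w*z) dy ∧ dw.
d(omega) = (-3*w - 2*x) dx ∧ dy ∧ dz + (2*x + 2*y + 3*z) dx ∧ dy ∧ dw + (3*y) dx ∧ dz ∧ dw + (2*w - 3*x) dy ∧ dz ∧ dw

For a 2-form omega = sum_{i<j} g_{ij} dx_i ∧ dx_j, the exterior derivative is
  d(omega) = sum_{i<j} d(g_{ij}) ∧ dx_i ∧ dx_j = sum_{i<j, k} (∂g_{ij}/∂x_k) dx_k ∧ dx_i ∧ dx_j.
Expand each term, using dx_k ∧ dx_i ∧ dx_j = sgn(permutation) dx_{(a)} ∧ dx_{(b)} ∧ dx_{(c)} with (a < b < c) sorted:
  d(2*w*x + 2*w*y - 2*x*z) includes (∂/∂z)(2*w*x + 2*w*y - 2*x*z) dz = (-2*x) dz, which multiplied by dx ∧ dy gives (-2*x) dx ∧ dy ∧ dz
  d(2*w*x + 2*w*y - 2*x*z) includes (∂/∂w)(2*w*x + 2*w*y - 2*x*z) dw = (2*x + 2*y) dw, which multiplied by dx ∧ dy gives (2*x + 2*y) dx ∧ dy ∧ dw
  d(w^2 - 2*x - 3*y*z) includes (∂/∂y)(w^2 - 2*x - 3*y*z) dy = (-3*z) dy, which multiplied by dx ∧ dw gives (3*z) dx ∧ dy ∧ dw
  d(w^2 - 2*x - 3*y*z) includes (∂/∂z)(w^2 - 2*x - 3*y*z) dz = (-3*y) dz, which multiplied by dx ∧ dw gives (3*y) dx ∧ dz ∧ dw
  d(-3*w*x) includes (∂/∂x)(-3*w*x) dx = (-3*w) dx, which multiplied by dy ∧ dz gives (-3*w) dx ∧ dy ∧ dz
  d(-3*w*x) includes (∂/∂w)(-3*w*x) dw = (-3*x) dw, which multiplied by dy ∧ dz gives (-3*x) dy ∧ dz ∧ dw
  d(-2*w*z) includes (∂/∂z)(-2*w*z) dz = (-2*w) dz, which multiplied by dy ∧ dw gives (2*w) dy ∧ dz ∧ dw
Collecting like 3-forms: d(omega) = (-3*w - 2*x) dx ∧ dy ∧ dz + (2*x + 2*y + 3*z) dx ∧ dy ∧ dw + (3*y) dx ∧ dz ∧ dw + (2*w - 3*x) dy ∧ dz ∧ dw.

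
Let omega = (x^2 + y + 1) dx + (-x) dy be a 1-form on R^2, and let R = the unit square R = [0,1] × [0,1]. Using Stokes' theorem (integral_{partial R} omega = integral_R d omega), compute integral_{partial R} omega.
integral_(partial R) omega = -2

Stokes: integral_partial_R omega = integral_R d omega with d omega = (∂Q/∂x - ∂P/∂y) dx ∧ dy.
  ∂Q/∂x = -1
  ∂P/∂y = 1
  integrand = ∂Q/∂x - ∂P/∂y = -2.
Integrating over R: integral_0^1 integral_0^1 (-2) dx dy = -2.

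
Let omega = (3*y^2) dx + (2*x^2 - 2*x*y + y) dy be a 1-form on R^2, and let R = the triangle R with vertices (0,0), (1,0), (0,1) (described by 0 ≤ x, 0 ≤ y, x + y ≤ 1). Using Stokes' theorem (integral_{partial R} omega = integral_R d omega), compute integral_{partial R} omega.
integral_(partial R) omega = -2/3

Stokes: integral_partial_R omega = integral_R d omega with d omega = (∂Q/∂x - ∂P/∂y) dx ∧ dy.
  ∂Q/∂x = 4*x - 2*y
  ∂P/∂y = 6*y
  integrand = ∂Q/∂x - ∂P/∂y = 4*x - 8*y.
Integrating over R: integral_0^1 integral_0^{1-x} (4*x - 8*y) dy dx = -2/3.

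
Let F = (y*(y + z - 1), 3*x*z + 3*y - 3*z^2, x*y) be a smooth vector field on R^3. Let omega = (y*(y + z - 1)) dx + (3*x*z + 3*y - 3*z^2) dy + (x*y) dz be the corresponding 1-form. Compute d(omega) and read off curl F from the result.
d(omega) = (-2*x + 6*z) dy ∧ dz + (0) dz ∧ dx + (-2*y + 2*z + 1) dx ∧ dy; curl F = (-2*x + 6*z, 0, -2*y + 2*z + 1)

d omega = sum_{i<j} (∂f_j/∂x_i - ∂f_i/∂x_j) dx_i ∧ dx_j. Under the identification (dy ∧ dz, dz ∧ dx, dx ∧ dy) ↔ (e_x, e_y, e_z), the coefficients are exactly the components of curl F. Compute:
  ∂R/∂y - ∂Q/∂z = (x) - (3*x - 6*z) = -2*x + 6*z
  ∂P/∂z - ∂R/∂x = (y) - (y) = 0
  ∂Q/∂x - ∂P/∂y = (3*z) - (2*y + z - 1) = -2*y + 2*z + 1.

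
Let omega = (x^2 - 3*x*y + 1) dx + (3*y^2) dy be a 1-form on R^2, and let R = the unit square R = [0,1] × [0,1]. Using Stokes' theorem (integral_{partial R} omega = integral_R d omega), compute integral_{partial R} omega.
integral_(partial R) omega = 3/2

Stokes: integral_partial_R omega = integral_R d omega with d omega = (∂Q/∂x - ∂P/∂y) dx ∧ dy.
  ∂Q/∂x = 0
  ∂P/∂y = -3*x
  integrand = ∂Q/∂x - ∂P/∂y = 3*x.
Integrating over R: integral_0^1 integral_0^1 (3*x) dx dy = 3/2.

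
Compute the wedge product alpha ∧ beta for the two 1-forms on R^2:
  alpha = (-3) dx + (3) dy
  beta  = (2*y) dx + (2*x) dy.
alpha ∧ beta = (-6*x - 6*y) dx ∧ dy

Distribute the wedge, using dx_i ∧ dx_j = -dx_j ∧ dx_i and dx_i ∧ dx_i = 0. For each pair (i, j) with i < j, the coefficient of dx_i ∧ dx_j in alpha ∧ beta is (alpha_i * beta_j - alpha_j * beta_i). Collecting: alpha ∧ beta = (-6*x - 6*y) dx ∧ dy.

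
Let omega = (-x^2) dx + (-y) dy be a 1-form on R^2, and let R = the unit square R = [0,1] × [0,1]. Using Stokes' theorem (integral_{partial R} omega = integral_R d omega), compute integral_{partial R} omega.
integral_(partial R) omega = 0

Stokes: integral_partial_R omega = integral_R d omega with d omega = (∂Q/∂x - ∂P/∂y) dx ∧ dy.
  ∂Q/∂x = 0
  ∂P/∂y = 0
  integrand = ∂Q/∂x - ∂P/∂y = 0.
Integrating over R: integral_0^1 integral_0^1 (0) dx dy = 0.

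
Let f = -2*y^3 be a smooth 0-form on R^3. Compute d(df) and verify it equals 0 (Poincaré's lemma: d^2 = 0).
d(df) = 0

Step 1: df = sum_i (∂f/∂x_i) dx_i = (0) dx + (-6*y^2) dy + (0) dz.
Step 2: Apply d again. Using the 1-form formula, the coefficient of dx ∧ dy in d(df) is ∂^2 f/∂x ∂y - ∂^2 f/∂y ∂x = (0) - (0) = 0 (equality of mixed partials for smooth f).
Similarly for dx ∧ dz and dy ∧ dz — all coefficients vanish. So d(df) = 0.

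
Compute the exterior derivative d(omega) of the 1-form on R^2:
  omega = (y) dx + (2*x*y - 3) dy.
d(omega) = (2*y - 1) dx ∧ dy

For a 1-form omega = sum_i f_i dx_i, the exterior derivative is
  d(omega) = sum_{i < j} (∂f_j/∂x_i - ∂f_i/∂x_j) dx_i ∧ dx_j.
  coefficient of dx ∧ dy: ∂f_2/∂x - ∂f_1/∂y = ∂(2*x*y - 3)/∂x - ∂(y)/∂y = 2*y - 1
Assembling: d(omega) = (2*y - 1) dx ∧ dy.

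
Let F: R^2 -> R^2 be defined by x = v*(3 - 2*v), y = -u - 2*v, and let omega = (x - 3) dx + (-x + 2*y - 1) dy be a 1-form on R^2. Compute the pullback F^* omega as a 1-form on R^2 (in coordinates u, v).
F^* omega = (2*u - 2*v^2 + 7*v + 1) du + (4*u + 8*v^3 - 22*v^2 + 35*v - 7) dv

Using F^*(f dg) = (f ∘ F) d(g ∘ F), substitute each coordinate x_i by F_i(u, v) in f_i, and replace dx_i by d F_i = (∂F_i/∂u) du + (∂F_i/∂v) dv.
  For the x component: f_1(F) = -2*v^2 + 3*v - 3; d F_1 = (0) du + (3 - 4*v) dv
  For the y component: f_2(F) = -2*u + 2*v^2 - 7*v - 1; d F_2 = (-1) du + (-2) dv
Combining and collecting du, dv coefficients:
  coeff of du: 2*u - 2*v^2 + 7*v + 1
  coeff of dv: 4*u + 8*v^3 - 22*v^2 + 35*v - 7
F^* omega = (2*u - 2*v^2 + 7*v + 1) du + (4*u + 8*v^3 - 22*v^2 + 35*v - 7) dv.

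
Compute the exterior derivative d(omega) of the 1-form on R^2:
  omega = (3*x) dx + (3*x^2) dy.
d(omega) = (6*x) dx ∧ dy

For a 1-form omega = sum_i f_i dx_i, the exterior derivative is
  d(omega) = sum_{i < j} (∂f_j/∂x_i - ∂f_i/∂x_j) dx_i ∧ dx_j.
  coefficient of dx ∧ dy: ∂f_2/∂x - ∂f_1/∂y = ∂(3*x^2)/∂x - ∂(3*x)/∂y = 6*x
Assembling: d(omega) = (6*x) dx ∧ dy.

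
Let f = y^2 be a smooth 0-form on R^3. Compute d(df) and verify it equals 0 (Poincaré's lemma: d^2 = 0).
d(df) = 0

Step 1: df = sum_i (∂f/∂x_i) dx_i = (0) dx + (2*y) dy + (0) dz.
Step 2: Apply d again. Using the 1-form formula, the coefficient of dx ∧ dy in d(df) is ∂^2 f/∂x ∂y - ∂^2 f/∂y ∂x = (0) - (0) = 0 (equality of mixed partials for smooth f).
Similarly for dx ∧ dz and dy ∧ dz — all coefficients vanish. So d(df) = 0.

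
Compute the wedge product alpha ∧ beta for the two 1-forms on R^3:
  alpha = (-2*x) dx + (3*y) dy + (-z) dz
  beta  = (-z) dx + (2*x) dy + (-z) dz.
alpha ∧ beta = (-4*x^2 + 3*y*z) dx ∧ dy + (z*(2*x - z)) dx ∧ dz + (z*(2*x - 3*y)) dy ∧ dz

Distribute the wedge, using dx_i ∧ dx_j = -dx_j ∧ dx_i and dx_i ∧ dx_i = 0. For each pair (i, j) with i < j, the coefficient of dx_i ∧ dx_j in alpha ∧ beta is (alpha_i * beta_j - alpha_j * beta_i). Collecting: alpha ∧ beta = (-4*x^2 + 3*y*z) dx ∧ dy + (z*(2*x - z)) dx ∧ dz + (z*(2*x - 3*y)) dy ∧ dz.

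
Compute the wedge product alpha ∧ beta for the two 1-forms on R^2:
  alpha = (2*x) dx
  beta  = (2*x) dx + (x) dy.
alpha ∧ beta = (2*x^2) dx ∧ dy

Distribute the wedge, using dx_i ∧ dx_j = -dx_j ∧ dx_i and dx_i ∧ dx_i = 0. For each pair (i, j) with i < j, the coefficient of dx_i ∧ dx_j in alpha ∧ beta is (alpha_i * beta_j - alpha_j * beta_i). Collecting: alpha ∧ beta = (2*x^2) dx ∧ dy.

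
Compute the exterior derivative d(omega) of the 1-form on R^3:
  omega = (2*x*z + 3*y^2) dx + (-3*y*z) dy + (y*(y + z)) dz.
d(omega) = (-6*y) dx ∧ dy + (-2*x) dx ∧ dz + (5*y + z) dy ∧ dz

For a 1-form omega = sum_i f_i dx_i, the exterior derivative is
  d(omega) = sum_{i < j} (∂f_j/∂x_i - ∂f_i/∂x_j) dx_i ∧ dx_j.
  coefficient of dx ∧ dy: ∂f_2/∂x - ∂f_1/∂y = ∂(-3*y*z)/∂x - ∂(2*x*z + 3*y^2)/∂y = -6*y
  coefficient of dx ∧ dz: ∂f_3/∂x - ∂f_1/∂z = ∂(y*(y + z))/∂x - ∂(2*x*z + 3*y^2)/∂z = -2*x
  coefficient of dy ∧ dz: ∂f_3/∂y - ∂f_2/∂z = ∂(y*(y + z))/∂y - ∂(-3*y*z)/∂z = 5*y + z
Assembling: d(omega) = (-6*y) dx ∧ dy + (-2*x) dx ∧ dz + (5*y + z) dy ∧ dz.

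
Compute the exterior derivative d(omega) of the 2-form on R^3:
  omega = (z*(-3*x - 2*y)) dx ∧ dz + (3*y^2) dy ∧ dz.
d(omega) = (2*z) dx ∧ dy ∧ dz

For a 2-form omega = sum_{i<j} g_{ij} dx_i ∧ dx_j, the exterior derivative is
  d(omega) = sum_{i<j} d(g_{ij}) ∧ dx_i ∧ dx_j = sum_{i<j, k} (∂g_{ij}/∂x_k) dx_k ∧ dx_i ∧ dx_j.
Expand each term, using dx_k ∧ dx_i ∧ dx_j = sgn(permutation) dx_{(a)} ∧ dx_{(b)} ∧ dx_{(c)} with (a < b < c) sorted:
  d(z*(-3*x - 2*y)) includes (∂/∂y)(z*(-3*x - 2*y)) dy = (-2*z) dy, which multiplied by dx ∧ dz gives (2*z) dx ∧ dy ∧ dz
Collecting like 3-forms: d(omega) = (2*z) dx ∧ dy ∧ dz.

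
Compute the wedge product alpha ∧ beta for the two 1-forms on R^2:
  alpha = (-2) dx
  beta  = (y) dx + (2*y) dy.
alpha ∧ beta = (-4*y) dx ∧ dy

Distribute the wedge, using dx_i ∧ dx_j = -dx_j ∧ dx_i and dx_i ∧ dx_i = 0. For each pair (i, j) with i < j, the coefficient of dx_i ∧ dx_j in alpha ∧ beta is (alpha_i * beta_j - alpha_j * beta_i). Collecting: alpha ∧ beta = (-4*y) dx ∧ dy.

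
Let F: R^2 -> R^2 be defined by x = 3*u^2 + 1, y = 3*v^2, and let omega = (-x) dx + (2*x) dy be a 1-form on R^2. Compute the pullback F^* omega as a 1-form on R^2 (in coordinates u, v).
F^* omega = (-18*u^3 - 6*u) du + (12*v*(3*u^2 + 1)) dv

Using F^*(f dg) = (f ∘ F) d(g ∘ F), substitute each coordinate x_i by F_i(u, v) in f_i, and replace dx_i by d F_i = (∂F_i/∂u) du + (∂F_i/∂v) dv.
  For the x component: f_1(F) = -3*u^2 - 1; d F_1 = (6*u) du + (0) dv
  For the y component: f_2(F) = 6*u^2 + 2; d F_2 = (0) du + (6*v) dv
Combining and collecting du, dv coefficients:
  coeff of du: -18*u^3 - 6*u
  coeff of dv: 12*v*(3*u^2 + 1)
F^* omega = (-18*u^3 - 6*u) du + (12*v*(3*u^2 + 1)) dv.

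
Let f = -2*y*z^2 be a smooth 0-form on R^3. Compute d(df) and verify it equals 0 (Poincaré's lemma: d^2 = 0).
d(df) = 0

Step 1: df = sum_i (∂f/∂x_i) dx_i = (0) dx + (-2*z^2) dy + (-4*y*z) dz.
Step 2: Apply d again. Using the 1-form formula, the coefficient of dx ∧ dy in d(df) is ∂^2 f/∂x ∂y - ∂^2 f/∂y ∂x = (0) - (0) = 0 (equality of mixed partials for smooth f).
Similarly for dx ∧ dz and dy ∧ dz — all coefficients vanish. So d(df) = 0.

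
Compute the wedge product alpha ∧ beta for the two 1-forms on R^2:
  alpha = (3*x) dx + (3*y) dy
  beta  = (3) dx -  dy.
alpha ∧ beta = (-3*x - 9*y) dx ∧ dy

Distribute the wedge, using dx_i ∧ dx_j = -dx_j ∧ dx_i and dx_i ∧ dx_i = 0. For each pair (i, j) with i < j, the coefficient of dx_i ∧ dx_j in alpha ∧ beta is (alpha_i * beta_j - alpha_j * beta_i). Collecting: alpha ∧ beta = (-3*x - 9*y) dx ∧ dy.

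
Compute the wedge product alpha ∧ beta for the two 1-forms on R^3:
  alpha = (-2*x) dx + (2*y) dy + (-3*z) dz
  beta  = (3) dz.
alpha ∧ beta = (-6*x) dx ∧ dz + (6*y) dy ∧ dz

Distribute the wedge, using dx_i ∧ dx_j = -dx_j ∧ dx_i and dx_i ∧ dx_i = 0. For each pair (i, j) with i < j, the coefficient of dx_i ∧ dx_j in alpha ∧ beta is (alpha_i * beta_j - alpha_j * beta_i). Collecting: alpha ∧ beta = (-6*x) dx ∧ dz + (6*y) dy ∧ dz.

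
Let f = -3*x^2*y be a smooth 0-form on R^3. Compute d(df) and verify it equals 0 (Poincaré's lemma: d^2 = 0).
d(df) = 0

Step 1: df = sum_i (∂f/∂x_i) dx_i = (-6*x*y) dx + (-3*x^2) dy + (0) dz.
Step 2: Apply d again. Using the 1-form formula, the coefficient of dx ∧ dy in d(df) is ∂^2 f/∂x ∂y - ∂^2 f/∂y ∂x = (-6*x) - (-6*x) = 0 (equality of mixed partials for smooth f).
Similarly for dx ∧ dz and dy ∧ dz — all coefficients vanish. So d(df) = 0.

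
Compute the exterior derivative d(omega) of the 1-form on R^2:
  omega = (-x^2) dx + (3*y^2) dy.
d(omega) = 0

For a 1-form omega = sum_i f_i dx_i, the exterior derivative is
  d(omega) = sum_{i < j} (∂f_j/∂x_i - ∂f_i/∂x_j) dx_i ∧ dx_j.

Assembling: d(omega) = 0.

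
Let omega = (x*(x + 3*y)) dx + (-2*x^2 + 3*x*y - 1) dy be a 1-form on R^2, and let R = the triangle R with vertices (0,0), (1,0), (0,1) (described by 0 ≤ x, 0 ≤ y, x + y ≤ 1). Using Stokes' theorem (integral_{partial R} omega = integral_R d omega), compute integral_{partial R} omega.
integral_(partial R) omega = -2/3

Stokes: integral_partial_R omega = integral_R d omega with d omega = (∂Q/∂x - ∂P/∂y) dx ∧ dy.
  ∂Q/∂x = -4*x + 3*y
  ∂P/∂y = 3*x
  integrand = ∂Q/∂x - ∂P/∂y = -7*x + 3*y.
Integrating over R: integral_0^1 integral_0^{1-x} (-7*x + 3*y) dy dx = -2/3.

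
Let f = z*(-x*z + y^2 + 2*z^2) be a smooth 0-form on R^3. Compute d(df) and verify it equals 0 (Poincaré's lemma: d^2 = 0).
d(df) = 0

Step 1: df = sum_i (∂f/∂x_i) dx_i = (-z^2) dx + (2*y*z) dy + (-2*x*z + y^2 + 6*z^2) dz.
Step 2: Apply d again. Using the 1-form formula, the coefficient of dx ∧ dy in d(df) is ∂^2 f/∂x ∂y - ∂^2 f/∂y ∂x = (0) - (0) = 0 (equality of mixed partials for smooth f).
Similarly for dx ∧ dz and dy ∧ dz — all coefficients vanish. So d(df) = 0.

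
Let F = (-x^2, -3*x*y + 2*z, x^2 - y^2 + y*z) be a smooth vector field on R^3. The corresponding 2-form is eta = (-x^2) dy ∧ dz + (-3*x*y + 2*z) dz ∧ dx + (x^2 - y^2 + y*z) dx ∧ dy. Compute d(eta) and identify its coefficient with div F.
d(eta) = (-5*x + y) dx ∧ dy ∧ dz; div F = -5*x + y

For a 2-form in R^3 of the form above, applying d gives a 3-form with coefficient ∂P/∂x + ∂Q/∂y + ∂R/∂z:
  ∂P/∂x = -2*x
  ∂Q/∂y = -3*x
  ∂R/∂z = y
Sum = -5*x + y, which is exactly div F.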